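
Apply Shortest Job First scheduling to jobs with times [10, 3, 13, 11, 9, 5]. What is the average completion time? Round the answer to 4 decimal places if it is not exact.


SJF order (ascending): [3, 5, 9, 10, 11, 13]
Completion times:
  Job 1: burst=3, C=3
  Job 2: burst=5, C=8
  Job 3: burst=9, C=17
  Job 4: burst=10, C=27
  Job 5: burst=11, C=38
  Job 6: burst=13, C=51
Average completion = 144/6 = 24.0

24.0


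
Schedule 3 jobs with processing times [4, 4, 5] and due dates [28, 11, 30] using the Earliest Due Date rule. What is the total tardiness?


Sort by due date (EDD order): [(4, 11), (4, 28), (5, 30)]
Compute completion times and tardiness:
  Job 1: p=4, d=11, C=4, tardiness=max(0,4-11)=0
  Job 2: p=4, d=28, C=8, tardiness=max(0,8-28)=0
  Job 3: p=5, d=30, C=13, tardiness=max(0,13-30)=0
Total tardiness = 0

0


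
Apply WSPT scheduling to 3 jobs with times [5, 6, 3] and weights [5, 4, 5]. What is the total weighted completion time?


Compute p/w ratios and sort ascending (WSPT): [(3, 5), (5, 5), (6, 4)]
Compute weighted completion times:
  Job (p=3,w=5): C=3, w*C=5*3=15
  Job (p=5,w=5): C=8, w*C=5*8=40
  Job (p=6,w=4): C=14, w*C=4*14=56
Total weighted completion time = 111

111


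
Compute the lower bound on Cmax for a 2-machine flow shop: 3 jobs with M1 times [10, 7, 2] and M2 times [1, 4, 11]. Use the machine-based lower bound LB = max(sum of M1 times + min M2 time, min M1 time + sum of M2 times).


LB1 = sum(M1 times) + min(M2 times) = 19 + 1 = 20
LB2 = min(M1 times) + sum(M2 times) = 2 + 16 = 18
Lower bound = max(LB1, LB2) = max(20, 18) = 20

20


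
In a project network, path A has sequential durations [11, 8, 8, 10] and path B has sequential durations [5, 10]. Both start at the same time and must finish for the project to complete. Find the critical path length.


Path A total = 11 + 8 + 8 + 10 = 37
Path B total = 5 + 10 = 15
Critical path = longest path = max(37, 15) = 37

37


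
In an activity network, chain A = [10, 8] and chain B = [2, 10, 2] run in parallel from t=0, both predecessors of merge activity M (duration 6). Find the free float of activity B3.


ES(B3) = sum of predecessors on chain B = 12
EF(B3) = ES + duration = 12 + 2 = 14
Successor of B3 is M. ES(M) = max(sum(A), sum(B)) = max(18, 14) = 18
Free float = ES(successor) - EF(current) = 18 - 14 = 4

4


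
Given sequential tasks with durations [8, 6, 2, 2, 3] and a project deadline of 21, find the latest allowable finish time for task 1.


LF(activity 1) = deadline - sum of successor durations
Successors: activities 2 through 5 with durations [6, 2, 2, 3]
Sum of successor durations = 13
LF = 21 - 13 = 8

8


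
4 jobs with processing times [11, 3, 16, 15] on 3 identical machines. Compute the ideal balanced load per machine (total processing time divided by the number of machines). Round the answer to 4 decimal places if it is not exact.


Total processing time = 11 + 3 + 16 + 15 = 45
Number of machines = 3
Ideal balanced load = 45 / 3 = 15.0

15.0


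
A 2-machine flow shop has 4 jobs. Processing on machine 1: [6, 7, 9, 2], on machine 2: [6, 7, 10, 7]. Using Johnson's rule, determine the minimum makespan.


Apply Johnson's rule:
  Group 1 (a <= b): [(4, 2, 7), (1, 6, 6), (2, 7, 7), (3, 9, 10)]
  Group 2 (a > b): []
Optimal job order: [4, 1, 2, 3]
Schedule:
  Job 4: M1 done at 2, M2 done at 9
  Job 1: M1 done at 8, M2 done at 15
  Job 2: M1 done at 15, M2 done at 22
  Job 3: M1 done at 24, M2 done at 34
Makespan = 34

34


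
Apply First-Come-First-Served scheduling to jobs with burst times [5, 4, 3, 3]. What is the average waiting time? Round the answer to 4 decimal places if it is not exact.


FCFS order (as given): [5, 4, 3, 3]
Waiting times:
  Job 1: wait = 0
  Job 2: wait = 5
  Job 3: wait = 9
  Job 4: wait = 12
Sum of waiting times = 26
Average waiting time = 26/4 = 6.5

6.5


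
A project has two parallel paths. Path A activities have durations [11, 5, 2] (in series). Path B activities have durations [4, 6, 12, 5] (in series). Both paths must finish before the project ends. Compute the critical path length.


Path A total = 11 + 5 + 2 = 18
Path B total = 4 + 6 + 12 + 5 = 27
Critical path = longest path = max(18, 27) = 27

27


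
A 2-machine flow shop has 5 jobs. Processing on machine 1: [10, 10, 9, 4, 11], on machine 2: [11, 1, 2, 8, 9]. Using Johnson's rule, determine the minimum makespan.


Apply Johnson's rule:
  Group 1 (a <= b): [(4, 4, 8), (1, 10, 11)]
  Group 2 (a > b): [(5, 11, 9), (3, 9, 2), (2, 10, 1)]
Optimal job order: [4, 1, 5, 3, 2]
Schedule:
  Job 4: M1 done at 4, M2 done at 12
  Job 1: M1 done at 14, M2 done at 25
  Job 5: M1 done at 25, M2 done at 34
  Job 3: M1 done at 34, M2 done at 36
  Job 2: M1 done at 44, M2 done at 45
Makespan = 45

45


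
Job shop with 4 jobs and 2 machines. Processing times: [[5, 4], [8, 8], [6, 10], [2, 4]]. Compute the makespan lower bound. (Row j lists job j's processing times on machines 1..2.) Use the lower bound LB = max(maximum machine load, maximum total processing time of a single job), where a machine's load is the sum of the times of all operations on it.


Machine loads:
  Machine 1: 5 + 8 + 6 + 2 = 21
  Machine 2: 4 + 8 + 10 + 4 = 26
Max machine load = 26
Job totals:
  Job 1: 9
  Job 2: 16
  Job 3: 16
  Job 4: 6
Max job total = 16
Lower bound = max(26, 16) = 26

26


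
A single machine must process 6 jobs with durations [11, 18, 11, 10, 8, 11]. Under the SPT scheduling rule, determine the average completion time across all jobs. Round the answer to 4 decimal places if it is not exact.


Sort jobs by processing time (SPT order): [8, 10, 11, 11, 11, 18]
Compute completion times sequentially:
  Job 1: processing = 8, completes at 8
  Job 2: processing = 10, completes at 18
  Job 3: processing = 11, completes at 29
  Job 4: processing = 11, completes at 40
  Job 5: processing = 11, completes at 51
  Job 6: processing = 18, completes at 69
Sum of completion times = 215
Average completion time = 215/6 = 35.8333

35.8333


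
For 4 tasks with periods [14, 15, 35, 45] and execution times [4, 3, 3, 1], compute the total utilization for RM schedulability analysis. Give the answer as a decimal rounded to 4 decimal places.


Compute individual utilizations (exact fractions):
  Task 1: C/T = 4/14 = 2/7 (approx. 0.2857)
  Task 2: C/T = 3/15 = 1/5 (approx. 0.2)
  Task 3: C/T = 3/35 (approx. 0.0857)
  Task 4: C/T = 1/45 (approx. 0.0222)
Total utilization U = 2/7 + 1/5 + 3/35 + 1/45 = 187/315
Rounded to 4 decimal places: U = 0.5937
RM (Liu & Layland) bound for 4 tasks = 0.756828; compare with U = 187/315 (approx. 0.593651)
U <= bound, so schedulable by RM sufficient condition.

0.5937


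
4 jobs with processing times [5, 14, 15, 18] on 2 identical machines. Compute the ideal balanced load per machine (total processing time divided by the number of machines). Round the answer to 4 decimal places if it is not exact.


Total processing time = 5 + 14 + 15 + 18 = 52
Number of machines = 2
Ideal balanced load = 52 / 2 = 26.0

26.0


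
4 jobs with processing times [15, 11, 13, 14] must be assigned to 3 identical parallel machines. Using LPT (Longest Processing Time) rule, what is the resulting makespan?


Sort jobs in decreasing order (LPT): [15, 14, 13, 11]
Assign each job to the least loaded machine:
  Machine 1: jobs [15], load = 15
  Machine 2: jobs [14], load = 14
  Machine 3: jobs [13, 11], load = 24
Makespan = max load = 24

24


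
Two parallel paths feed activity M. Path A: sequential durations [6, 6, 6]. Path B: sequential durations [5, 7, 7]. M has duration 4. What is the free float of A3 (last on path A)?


ES(A3) = sum of predecessors on chain A = 12
EF(A3) = ES + duration = 12 + 6 = 18
Successor of A3 is M. ES(M) = max(sum(A), sum(B)) = max(18, 19) = 19
Free float = ES(successor) - EF(current) = 19 - 18 = 1

1


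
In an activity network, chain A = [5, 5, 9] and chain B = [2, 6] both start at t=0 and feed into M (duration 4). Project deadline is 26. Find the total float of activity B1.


Forward pass: ES(B1) = sum of predecessors on chain B = 0
EF = ES + duration = 0 + 2 = 2
Backward pass: LF(M) = deadline = 26; LS(M) = 26 - 4 = 22
LF(B1) = LS(M) - sum(successors on chain B) = 22 - 6 = 16
LS = LF - duration = 16 - 2 = 14
Total float = LS - ES = 14 - 0 = 14

14


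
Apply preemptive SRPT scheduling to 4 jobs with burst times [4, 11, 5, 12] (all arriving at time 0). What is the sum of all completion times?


Since all jobs arrive at t=0, SRPT equals SPT ordering.
SPT order: [4, 5, 11, 12]
Completion times:
  Job 1: p=4, C=4
  Job 2: p=5, C=9
  Job 3: p=11, C=20
  Job 4: p=12, C=32
Total completion time = 4 + 9 + 20 + 32 = 65

65


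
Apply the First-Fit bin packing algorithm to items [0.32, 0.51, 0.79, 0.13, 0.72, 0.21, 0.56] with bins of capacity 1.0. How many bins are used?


Place items sequentially using First-Fit:
  Item 0.32 -> new Bin 1
  Item 0.51 -> Bin 1 (now 0.83)
  Item 0.79 -> new Bin 2
  Item 0.13 -> Bin 1 (now 0.96)
  Item 0.72 -> new Bin 3
  Item 0.21 -> Bin 2 (now 1.0)
  Item 0.56 -> new Bin 4
Total bins used = 4

4


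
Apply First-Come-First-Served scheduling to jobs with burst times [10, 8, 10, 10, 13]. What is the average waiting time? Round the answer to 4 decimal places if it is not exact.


FCFS order (as given): [10, 8, 10, 10, 13]
Waiting times:
  Job 1: wait = 0
  Job 2: wait = 10
  Job 3: wait = 18
  Job 4: wait = 28
  Job 5: wait = 38
Sum of waiting times = 94
Average waiting time = 94/5 = 18.8

18.8


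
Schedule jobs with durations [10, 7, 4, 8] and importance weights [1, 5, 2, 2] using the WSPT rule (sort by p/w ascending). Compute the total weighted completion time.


Compute p/w ratios and sort ascending (WSPT): [(7, 5), (4, 2), (8, 2), (10, 1)]
Compute weighted completion times:
  Job (p=7,w=5): C=7, w*C=5*7=35
  Job (p=4,w=2): C=11, w*C=2*11=22
  Job (p=8,w=2): C=19, w*C=2*19=38
  Job (p=10,w=1): C=29, w*C=1*29=29
Total weighted completion time = 124

124


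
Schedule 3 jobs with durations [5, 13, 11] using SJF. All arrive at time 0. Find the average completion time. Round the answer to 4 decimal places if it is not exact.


SJF order (ascending): [5, 11, 13]
Completion times:
  Job 1: burst=5, C=5
  Job 2: burst=11, C=16
  Job 3: burst=13, C=29
Average completion = 50/3 = 16.6667

16.6667


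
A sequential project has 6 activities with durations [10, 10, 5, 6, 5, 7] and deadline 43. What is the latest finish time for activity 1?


LF(activity 1) = deadline - sum of successor durations
Successors: activities 2 through 6 with durations [10, 5, 6, 5, 7]
Sum of successor durations = 33
LF = 43 - 33 = 10

10


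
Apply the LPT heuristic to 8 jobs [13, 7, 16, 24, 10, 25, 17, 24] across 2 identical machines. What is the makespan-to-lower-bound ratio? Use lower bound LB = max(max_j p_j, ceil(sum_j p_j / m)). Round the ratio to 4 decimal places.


LPT order: [25, 24, 24, 17, 16, 13, 10, 7]
Machine loads after assignment: [68, 68]
LPT makespan = 68
Lower bound = max(max_job, ceil(total/2)) = max(25, 68) = 68
Ratio = 68 / 68 = 1.0

1.0


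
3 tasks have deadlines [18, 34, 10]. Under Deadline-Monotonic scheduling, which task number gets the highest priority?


Sort tasks by relative deadline (ascending):
  Task 3: deadline = 10
  Task 1: deadline = 18
  Task 2: deadline = 34
Priority order (highest first): [3, 1, 2]
Highest priority task = 3

3


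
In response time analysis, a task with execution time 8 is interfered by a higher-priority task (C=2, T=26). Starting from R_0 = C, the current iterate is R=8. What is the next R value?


R_next = C + ceil(R_prev / T_hp) * C_hp
ceil(8 / 26) = ceil(0.3077) = 1
Interference = 1 * 2 = 2
R_next = 8 + 2 = 10

10


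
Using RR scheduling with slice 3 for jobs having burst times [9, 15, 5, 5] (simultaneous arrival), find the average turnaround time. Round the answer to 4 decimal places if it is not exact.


Time quantum = 3
Execution trace:
  J1 runs 3 units, time = 3
  J2 runs 3 units, time = 6
  J3 runs 3 units, time = 9
  J4 runs 3 units, time = 12
  J1 runs 3 units, time = 15
  J2 runs 3 units, time = 18
  J3 runs 2 units, time = 20
  J4 runs 2 units, time = 22
  J1 runs 3 units, time = 25
  J2 runs 3 units, time = 28
  J2 runs 3 units, time = 31
  J2 runs 3 units, time = 34
Finish times: [25, 34, 20, 22]
Average turnaround = 101/4 = 25.25

25.25


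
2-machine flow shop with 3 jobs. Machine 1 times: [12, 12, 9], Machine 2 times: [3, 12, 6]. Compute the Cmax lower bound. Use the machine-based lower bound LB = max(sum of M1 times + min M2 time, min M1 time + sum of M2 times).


LB1 = sum(M1 times) + min(M2 times) = 33 + 3 = 36
LB2 = min(M1 times) + sum(M2 times) = 9 + 21 = 30
Lower bound = max(LB1, LB2) = max(36, 30) = 36

36


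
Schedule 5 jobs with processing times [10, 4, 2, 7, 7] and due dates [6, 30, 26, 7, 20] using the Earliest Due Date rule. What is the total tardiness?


Sort by due date (EDD order): [(10, 6), (7, 7), (7, 20), (2, 26), (4, 30)]
Compute completion times and tardiness:
  Job 1: p=10, d=6, C=10, tardiness=max(0,10-6)=4
  Job 2: p=7, d=7, C=17, tardiness=max(0,17-7)=10
  Job 3: p=7, d=20, C=24, tardiness=max(0,24-20)=4
  Job 4: p=2, d=26, C=26, tardiness=max(0,26-26)=0
  Job 5: p=4, d=30, C=30, tardiness=max(0,30-30)=0
Total tardiness = 18

18


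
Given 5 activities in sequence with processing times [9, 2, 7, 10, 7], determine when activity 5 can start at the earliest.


Activity 5 starts after activities 1 through 4 complete.
Predecessor durations: [9, 2, 7, 10]
ES = 9 + 2 + 7 + 10 = 28

28


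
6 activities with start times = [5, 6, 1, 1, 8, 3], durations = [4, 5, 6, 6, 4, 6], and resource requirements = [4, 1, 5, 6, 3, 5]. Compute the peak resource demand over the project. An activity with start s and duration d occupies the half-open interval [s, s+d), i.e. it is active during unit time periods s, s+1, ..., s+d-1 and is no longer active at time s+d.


Each activity i is active on [start_i, start_i + duration_i).
Compute total resource usage per time slot:
  t=0: active resources = [], total = 0
  t=1: active resources = [5, 6], total = 11
  t=2: active resources = [5, 6], total = 11
  t=3: active resources = [5, 6, 5], total = 16
  t=4: active resources = [5, 6, 5], total = 16
  t=5: active resources = [4, 5, 6, 5], total = 20
  t=6: active resources = [4, 1, 5, 6, 5], total = 21
  t=7: active resources = [4, 1, 5], total = 10
  t=8: active resources = [4, 1, 3, 5], total = 13
  t=9: active resources = [1, 3], total = 4
  t=10: active resources = [1, 3], total = 4
  t=11: active resources = [3], total = 3
Peak resource demand = 21

21


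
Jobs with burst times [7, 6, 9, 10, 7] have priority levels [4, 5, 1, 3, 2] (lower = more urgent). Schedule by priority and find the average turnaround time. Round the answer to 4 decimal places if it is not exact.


Sort by priority (ascending = highest first):
Order: [(1, 9), (2, 7), (3, 10), (4, 7), (5, 6)]
Completion times:
  Priority 1, burst=9, C=9
  Priority 2, burst=7, C=16
  Priority 3, burst=10, C=26
  Priority 4, burst=7, C=33
  Priority 5, burst=6, C=39
Average turnaround = 123/5 = 24.6

24.6


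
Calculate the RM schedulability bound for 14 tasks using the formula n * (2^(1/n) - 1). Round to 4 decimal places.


Compute 2^(1/14) = 1.0507566387
Subtract 1: 1.0507566387 - 1 = 0.0507566387
Multiply by n: 14 * 0.0507566387 = 0.7105929418
Round to 4 dp: 0.7106

0.7106


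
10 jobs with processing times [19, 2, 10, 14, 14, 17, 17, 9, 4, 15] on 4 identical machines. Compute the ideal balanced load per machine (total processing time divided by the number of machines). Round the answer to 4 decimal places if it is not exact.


Total processing time = 19 + 2 + 10 + 14 + 14 + 17 + 17 + 9 + 4 + 15 = 121
Number of machines = 4
Ideal balanced load = 121 / 4 = 30.25

30.25


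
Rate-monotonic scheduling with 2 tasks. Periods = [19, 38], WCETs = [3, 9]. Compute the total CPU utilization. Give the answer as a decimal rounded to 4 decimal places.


Compute individual utilizations (exact fractions):
  Task 1: C/T = 3/19 (approx. 0.1579)
  Task 2: C/T = 9/38 (approx. 0.2368)
Total utilization U = 3/19 + 9/38 = 15/38
Rounded to 4 decimal places: U = 0.3947
RM (Liu & Layland) bound for 2 tasks = 0.828427; compare with U = 15/38 (approx. 0.394737)
U <= bound, so schedulable by RM sufficient condition.

0.3947


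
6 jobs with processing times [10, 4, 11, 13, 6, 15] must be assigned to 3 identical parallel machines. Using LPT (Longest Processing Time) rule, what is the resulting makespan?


Sort jobs in decreasing order (LPT): [15, 13, 11, 10, 6, 4]
Assign each job to the least loaded machine:
  Machine 1: jobs [15, 4], load = 19
  Machine 2: jobs [13, 6], load = 19
  Machine 3: jobs [11, 10], load = 21
Makespan = max load = 21

21


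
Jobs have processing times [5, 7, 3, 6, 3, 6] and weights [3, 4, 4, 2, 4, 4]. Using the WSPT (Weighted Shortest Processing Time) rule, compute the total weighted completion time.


Compute p/w ratios and sort ascending (WSPT): [(3, 4), (3, 4), (6, 4), (5, 3), (7, 4), (6, 2)]
Compute weighted completion times:
  Job (p=3,w=4): C=3, w*C=4*3=12
  Job (p=3,w=4): C=6, w*C=4*6=24
  Job (p=6,w=4): C=12, w*C=4*12=48
  Job (p=5,w=3): C=17, w*C=3*17=51
  Job (p=7,w=4): C=24, w*C=4*24=96
  Job (p=6,w=2): C=30, w*C=2*30=60
Total weighted completion time = 291

291


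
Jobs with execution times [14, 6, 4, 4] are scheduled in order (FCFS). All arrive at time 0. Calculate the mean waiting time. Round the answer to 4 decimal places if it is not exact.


FCFS order (as given): [14, 6, 4, 4]
Waiting times:
  Job 1: wait = 0
  Job 2: wait = 14
  Job 3: wait = 20
  Job 4: wait = 24
Sum of waiting times = 58
Average waiting time = 58/4 = 14.5

14.5


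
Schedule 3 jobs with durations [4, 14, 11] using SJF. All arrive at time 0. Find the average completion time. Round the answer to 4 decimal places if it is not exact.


SJF order (ascending): [4, 11, 14]
Completion times:
  Job 1: burst=4, C=4
  Job 2: burst=11, C=15
  Job 3: burst=14, C=29
Average completion = 48/3 = 16.0

16.0


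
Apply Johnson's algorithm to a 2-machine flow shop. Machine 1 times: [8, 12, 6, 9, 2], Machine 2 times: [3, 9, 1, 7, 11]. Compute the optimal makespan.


Apply Johnson's rule:
  Group 1 (a <= b): [(5, 2, 11)]
  Group 2 (a > b): [(2, 12, 9), (4, 9, 7), (1, 8, 3), (3, 6, 1)]
Optimal job order: [5, 2, 4, 1, 3]
Schedule:
  Job 5: M1 done at 2, M2 done at 13
  Job 2: M1 done at 14, M2 done at 23
  Job 4: M1 done at 23, M2 done at 30
  Job 1: M1 done at 31, M2 done at 34
  Job 3: M1 done at 37, M2 done at 38
Makespan = 38

38


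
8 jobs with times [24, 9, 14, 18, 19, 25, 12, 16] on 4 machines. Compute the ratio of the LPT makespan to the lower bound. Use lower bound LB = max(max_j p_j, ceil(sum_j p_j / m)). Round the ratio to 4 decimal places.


LPT order: [25, 24, 19, 18, 16, 14, 12, 9]
Machine loads after assignment: [34, 36, 33, 34]
LPT makespan = 36
Lower bound = max(max_job, ceil(total/4)) = max(25, 35) = 35
Ratio = 36 / 35 = 1.0286

1.0286


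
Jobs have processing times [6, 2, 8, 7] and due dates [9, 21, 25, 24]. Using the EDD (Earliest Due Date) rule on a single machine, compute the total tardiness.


Sort by due date (EDD order): [(6, 9), (2, 21), (7, 24), (8, 25)]
Compute completion times and tardiness:
  Job 1: p=6, d=9, C=6, tardiness=max(0,6-9)=0
  Job 2: p=2, d=21, C=8, tardiness=max(0,8-21)=0
  Job 3: p=7, d=24, C=15, tardiness=max(0,15-24)=0
  Job 4: p=8, d=25, C=23, tardiness=max(0,23-25)=0
Total tardiness = 0

0


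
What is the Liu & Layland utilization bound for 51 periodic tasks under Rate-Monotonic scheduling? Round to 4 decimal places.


Compute 2^(1/51) = 1.0136839003
Subtract 1: 1.0136839003 - 1 = 0.0136839003
Multiply by n: 51 * 0.0136839003 = 0.6978789153
Round to 4 dp: 0.6979

0.6979


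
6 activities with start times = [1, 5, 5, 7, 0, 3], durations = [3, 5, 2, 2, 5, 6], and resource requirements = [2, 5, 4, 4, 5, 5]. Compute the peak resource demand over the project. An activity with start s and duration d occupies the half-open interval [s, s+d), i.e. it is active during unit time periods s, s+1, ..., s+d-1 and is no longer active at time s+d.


Each activity i is active on [start_i, start_i + duration_i).
Compute total resource usage per time slot:
  t=0: active resources = [5], total = 5
  t=1: active resources = [2, 5], total = 7
  t=2: active resources = [2, 5], total = 7
  t=3: active resources = [2, 5, 5], total = 12
  t=4: active resources = [5, 5], total = 10
  t=5: active resources = [5, 4, 5], total = 14
  t=6: active resources = [5, 4, 5], total = 14
  t=7: active resources = [5, 4, 5], total = 14
  t=8: active resources = [5, 4, 5], total = 14
  t=9: active resources = [5], total = 5
Peak resource demand = 14

14


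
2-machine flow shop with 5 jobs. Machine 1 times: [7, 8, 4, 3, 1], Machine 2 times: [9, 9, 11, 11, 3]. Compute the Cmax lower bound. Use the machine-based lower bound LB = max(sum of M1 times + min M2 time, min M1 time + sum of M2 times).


LB1 = sum(M1 times) + min(M2 times) = 23 + 3 = 26
LB2 = min(M1 times) + sum(M2 times) = 1 + 43 = 44
Lower bound = max(LB1, LB2) = max(26, 44) = 44

44


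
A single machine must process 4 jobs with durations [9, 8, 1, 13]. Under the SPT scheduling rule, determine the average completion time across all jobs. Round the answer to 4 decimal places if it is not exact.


Sort jobs by processing time (SPT order): [1, 8, 9, 13]
Compute completion times sequentially:
  Job 1: processing = 1, completes at 1
  Job 2: processing = 8, completes at 9
  Job 3: processing = 9, completes at 18
  Job 4: processing = 13, completes at 31
Sum of completion times = 59
Average completion time = 59/4 = 14.75

14.75


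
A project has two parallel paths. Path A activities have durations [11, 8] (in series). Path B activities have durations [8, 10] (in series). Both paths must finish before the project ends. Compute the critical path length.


Path A total = 11 + 8 = 19
Path B total = 8 + 10 = 18
Critical path = longest path = max(19, 18) = 19

19


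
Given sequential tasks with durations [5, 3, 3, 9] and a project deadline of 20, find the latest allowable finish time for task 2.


LF(activity 2) = deadline - sum of successor durations
Successors: activities 3 through 4 with durations [3, 9]
Sum of successor durations = 12
LF = 20 - 12 = 8

8


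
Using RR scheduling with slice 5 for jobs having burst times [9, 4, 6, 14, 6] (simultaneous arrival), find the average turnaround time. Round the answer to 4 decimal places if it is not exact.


Time quantum = 5
Execution trace:
  J1 runs 5 units, time = 5
  J2 runs 4 units, time = 9
  J3 runs 5 units, time = 14
  J4 runs 5 units, time = 19
  J5 runs 5 units, time = 24
  J1 runs 4 units, time = 28
  J3 runs 1 units, time = 29
  J4 runs 5 units, time = 34
  J5 runs 1 units, time = 35
  J4 runs 4 units, time = 39
Finish times: [28, 9, 29, 39, 35]
Average turnaround = 140/5 = 28.0

28.0


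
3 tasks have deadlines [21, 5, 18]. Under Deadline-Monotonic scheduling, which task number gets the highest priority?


Sort tasks by relative deadline (ascending):
  Task 2: deadline = 5
  Task 3: deadline = 18
  Task 1: deadline = 21
Priority order (highest first): [2, 3, 1]
Highest priority task = 2

2


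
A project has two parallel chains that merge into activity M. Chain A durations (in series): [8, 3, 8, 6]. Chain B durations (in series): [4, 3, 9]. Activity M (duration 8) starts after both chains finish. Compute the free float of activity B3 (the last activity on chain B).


ES(B3) = sum of predecessors on chain B = 7
EF(B3) = ES + duration = 7 + 9 = 16
Successor of B3 is M. ES(M) = max(sum(A), sum(B)) = max(25, 16) = 25
Free float = ES(successor) - EF(current) = 25 - 16 = 9

9


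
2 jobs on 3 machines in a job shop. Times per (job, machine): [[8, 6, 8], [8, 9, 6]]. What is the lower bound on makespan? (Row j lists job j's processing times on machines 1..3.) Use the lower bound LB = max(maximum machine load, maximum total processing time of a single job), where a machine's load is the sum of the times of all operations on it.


Machine loads:
  Machine 1: 8 + 8 = 16
  Machine 2: 6 + 9 = 15
  Machine 3: 8 + 6 = 14
Max machine load = 16
Job totals:
  Job 1: 22
  Job 2: 23
Max job total = 23
Lower bound = max(16, 23) = 23

23


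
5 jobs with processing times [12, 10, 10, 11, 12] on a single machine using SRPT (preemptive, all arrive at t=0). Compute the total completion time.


Since all jobs arrive at t=0, SRPT equals SPT ordering.
SPT order: [10, 10, 11, 12, 12]
Completion times:
  Job 1: p=10, C=10
  Job 2: p=10, C=20
  Job 3: p=11, C=31
  Job 4: p=12, C=43
  Job 5: p=12, C=55
Total completion time = 10 + 20 + 31 + 43 + 55 = 159

159


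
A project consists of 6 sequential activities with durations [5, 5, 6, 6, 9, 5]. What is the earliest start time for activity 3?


Activity 3 starts after activities 1 through 2 complete.
Predecessor durations: [5, 5]
ES = 5 + 5 = 10

10


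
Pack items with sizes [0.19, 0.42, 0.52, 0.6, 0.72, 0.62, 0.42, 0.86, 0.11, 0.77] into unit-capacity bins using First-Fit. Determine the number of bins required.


Place items sequentially using First-Fit:
  Item 0.19 -> new Bin 1
  Item 0.42 -> Bin 1 (now 0.61)
  Item 0.52 -> new Bin 2
  Item 0.6 -> new Bin 3
  Item 0.72 -> new Bin 4
  Item 0.62 -> new Bin 5
  Item 0.42 -> Bin 2 (now 0.94)
  Item 0.86 -> new Bin 6
  Item 0.11 -> Bin 1 (now 0.72)
  Item 0.77 -> new Bin 7
Total bins used = 7

7


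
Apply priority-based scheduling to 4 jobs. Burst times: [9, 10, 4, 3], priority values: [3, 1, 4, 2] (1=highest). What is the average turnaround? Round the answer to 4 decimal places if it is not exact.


Sort by priority (ascending = highest first):
Order: [(1, 10), (2, 3), (3, 9), (4, 4)]
Completion times:
  Priority 1, burst=10, C=10
  Priority 2, burst=3, C=13
  Priority 3, burst=9, C=22
  Priority 4, burst=4, C=26
Average turnaround = 71/4 = 17.75

17.75


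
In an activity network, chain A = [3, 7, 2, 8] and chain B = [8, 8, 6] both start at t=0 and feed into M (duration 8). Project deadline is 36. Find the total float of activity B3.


Forward pass: ES(B3) = sum of predecessors on chain B = 16
EF = ES + duration = 16 + 6 = 22
Backward pass: LF(M) = deadline = 36; LS(M) = 36 - 8 = 28
LF(B3) = LS(M) - sum(successors on chain B) = 28 - 0 = 28
LS = LF - duration = 28 - 6 = 22
Total float = LS - ES = 22 - 16 = 6

6


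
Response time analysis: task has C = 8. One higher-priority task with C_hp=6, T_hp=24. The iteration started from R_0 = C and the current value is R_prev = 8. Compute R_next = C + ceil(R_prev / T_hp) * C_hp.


R_next = C + ceil(R_prev / T_hp) * C_hp
ceil(8 / 24) = ceil(0.3333) = 1
Interference = 1 * 6 = 6
R_next = 8 + 6 = 14

14


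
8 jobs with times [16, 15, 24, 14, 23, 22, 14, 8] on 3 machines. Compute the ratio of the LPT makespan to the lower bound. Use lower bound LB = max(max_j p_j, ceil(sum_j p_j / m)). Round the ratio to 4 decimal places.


LPT order: [24, 23, 22, 16, 15, 14, 14, 8]
Machine loads after assignment: [52, 46, 38]
LPT makespan = 52
Lower bound = max(max_job, ceil(total/3)) = max(24, 46) = 46
Ratio = 52 / 46 = 1.1304

1.1304


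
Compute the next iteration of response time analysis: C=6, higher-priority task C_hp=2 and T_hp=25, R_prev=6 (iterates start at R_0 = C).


R_next = C + ceil(R_prev / T_hp) * C_hp
ceil(6 / 25) = ceil(0.24) = 1
Interference = 1 * 2 = 2
R_next = 6 + 2 = 8

8


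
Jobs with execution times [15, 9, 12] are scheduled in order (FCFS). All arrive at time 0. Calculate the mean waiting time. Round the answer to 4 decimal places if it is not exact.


FCFS order (as given): [15, 9, 12]
Waiting times:
  Job 1: wait = 0
  Job 2: wait = 15
  Job 3: wait = 24
Sum of waiting times = 39
Average waiting time = 39/3 = 13.0

13.0


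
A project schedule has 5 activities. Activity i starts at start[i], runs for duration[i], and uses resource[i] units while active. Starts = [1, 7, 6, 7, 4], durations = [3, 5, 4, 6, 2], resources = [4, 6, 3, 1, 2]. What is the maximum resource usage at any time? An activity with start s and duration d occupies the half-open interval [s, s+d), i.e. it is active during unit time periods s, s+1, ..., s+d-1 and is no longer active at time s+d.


Each activity i is active on [start_i, start_i + duration_i).
Compute total resource usage per time slot:
  t=0: active resources = [], total = 0
  t=1: active resources = [4], total = 4
  t=2: active resources = [4], total = 4
  t=3: active resources = [4], total = 4
  t=4: active resources = [2], total = 2
  t=5: active resources = [2], total = 2
  t=6: active resources = [3], total = 3
  t=7: active resources = [6, 3, 1], total = 10
  t=8: active resources = [6, 3, 1], total = 10
  t=9: active resources = [6, 3, 1], total = 10
  t=10: active resources = [6, 1], total = 7
  t=11: active resources = [6, 1], total = 7
  t=12: active resources = [1], total = 1
Peak resource demand = 10

10


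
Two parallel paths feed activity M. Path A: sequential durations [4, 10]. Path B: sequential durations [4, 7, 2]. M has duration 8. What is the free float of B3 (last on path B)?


ES(B3) = sum of predecessors on chain B = 11
EF(B3) = ES + duration = 11 + 2 = 13
Successor of B3 is M. ES(M) = max(sum(A), sum(B)) = max(14, 13) = 14
Free float = ES(successor) - EF(current) = 14 - 13 = 1

1


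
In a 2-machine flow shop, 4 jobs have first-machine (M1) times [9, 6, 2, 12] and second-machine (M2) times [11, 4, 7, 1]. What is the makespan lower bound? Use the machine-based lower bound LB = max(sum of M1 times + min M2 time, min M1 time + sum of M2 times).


LB1 = sum(M1 times) + min(M2 times) = 29 + 1 = 30
LB2 = min(M1 times) + sum(M2 times) = 2 + 23 = 25
Lower bound = max(LB1, LB2) = max(30, 25) = 30

30


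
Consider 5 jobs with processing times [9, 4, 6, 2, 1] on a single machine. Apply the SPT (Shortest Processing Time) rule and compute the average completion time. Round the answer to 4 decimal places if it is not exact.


Sort jobs by processing time (SPT order): [1, 2, 4, 6, 9]
Compute completion times sequentially:
  Job 1: processing = 1, completes at 1
  Job 2: processing = 2, completes at 3
  Job 3: processing = 4, completes at 7
  Job 4: processing = 6, completes at 13
  Job 5: processing = 9, completes at 22
Sum of completion times = 46
Average completion time = 46/5 = 9.2

9.2


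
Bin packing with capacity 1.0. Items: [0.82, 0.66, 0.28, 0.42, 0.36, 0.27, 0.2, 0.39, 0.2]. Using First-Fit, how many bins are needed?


Place items sequentially using First-Fit:
  Item 0.82 -> new Bin 1
  Item 0.66 -> new Bin 2
  Item 0.28 -> Bin 2 (now 0.94)
  Item 0.42 -> new Bin 3
  Item 0.36 -> Bin 3 (now 0.78)
  Item 0.27 -> new Bin 4
  Item 0.2 -> Bin 3 (now 0.98)
  Item 0.39 -> Bin 4 (now 0.66)
  Item 0.2 -> Bin 4 (now 0.86)
Total bins used = 4

4


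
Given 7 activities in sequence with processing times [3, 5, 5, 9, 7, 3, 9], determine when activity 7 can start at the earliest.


Activity 7 starts after activities 1 through 6 complete.
Predecessor durations: [3, 5, 5, 9, 7, 3]
ES = 3 + 5 + 5 + 9 + 7 + 3 = 32

32


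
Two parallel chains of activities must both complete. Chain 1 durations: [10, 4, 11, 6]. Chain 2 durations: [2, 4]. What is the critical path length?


Path A total = 10 + 4 + 11 + 6 = 31
Path B total = 2 + 4 = 6
Critical path = longest path = max(31, 6) = 31

31


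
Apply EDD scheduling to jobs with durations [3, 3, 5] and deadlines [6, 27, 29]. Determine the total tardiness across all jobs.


Sort by due date (EDD order): [(3, 6), (3, 27), (5, 29)]
Compute completion times and tardiness:
  Job 1: p=3, d=6, C=3, tardiness=max(0,3-6)=0
  Job 2: p=3, d=27, C=6, tardiness=max(0,6-27)=0
  Job 3: p=5, d=29, C=11, tardiness=max(0,11-29)=0
Total tardiness = 0

0


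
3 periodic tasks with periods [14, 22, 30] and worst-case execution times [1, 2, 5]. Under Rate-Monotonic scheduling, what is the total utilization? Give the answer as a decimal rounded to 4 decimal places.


Compute individual utilizations (exact fractions):
  Task 1: C/T = 1/14 (approx. 0.0714)
  Task 2: C/T = 2/22 = 1/11 (approx. 0.0909)
  Task 3: C/T = 5/30 = 1/6 (approx. 0.1667)
Total utilization U = 1/14 + 1/11 + 1/6 = 76/231
Rounded to 4 decimal places: U = 0.3290
RM (Liu & Layland) bound for 3 tasks = 0.779763; compare with U = 76/231 (approx. 0.329004)
U <= bound, so schedulable by RM sufficient condition.

0.3290


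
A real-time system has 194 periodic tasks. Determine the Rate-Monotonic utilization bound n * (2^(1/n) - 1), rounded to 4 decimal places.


Compute 2^(1/194) = 1.0035793141
Subtract 1: 1.0035793141 - 1 = 0.0035793141
Multiply by n: 194 * 0.0035793141 = 0.6943869354
Round to 4 dp: 0.6944

0.6944


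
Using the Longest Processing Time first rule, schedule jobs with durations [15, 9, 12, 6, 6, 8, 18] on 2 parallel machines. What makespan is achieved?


Sort jobs in decreasing order (LPT): [18, 15, 12, 9, 8, 6, 6]
Assign each job to the least loaded machine:
  Machine 1: jobs [18, 9, 8], load = 35
  Machine 2: jobs [15, 12, 6, 6], load = 39
Makespan = max load = 39

39


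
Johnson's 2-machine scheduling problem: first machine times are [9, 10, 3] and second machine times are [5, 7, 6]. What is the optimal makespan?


Apply Johnson's rule:
  Group 1 (a <= b): [(3, 3, 6)]
  Group 2 (a > b): [(2, 10, 7), (1, 9, 5)]
Optimal job order: [3, 2, 1]
Schedule:
  Job 3: M1 done at 3, M2 done at 9
  Job 2: M1 done at 13, M2 done at 20
  Job 1: M1 done at 22, M2 done at 27
Makespan = 27

27


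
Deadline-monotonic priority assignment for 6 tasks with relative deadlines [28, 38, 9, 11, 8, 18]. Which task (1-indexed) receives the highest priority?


Sort tasks by relative deadline (ascending):
  Task 5: deadline = 8
  Task 3: deadline = 9
  Task 4: deadline = 11
  Task 6: deadline = 18
  Task 1: deadline = 28
  Task 2: deadline = 38
Priority order (highest first): [5, 3, 4, 6, 1, 2]
Highest priority task = 5

5


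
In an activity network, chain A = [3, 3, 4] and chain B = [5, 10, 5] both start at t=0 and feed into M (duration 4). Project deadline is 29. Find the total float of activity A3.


Forward pass: ES(A3) = sum of predecessors on chain A = 6
EF = ES + duration = 6 + 4 = 10
Backward pass: LF(M) = deadline = 29; LS(M) = 29 - 4 = 25
LF(A3) = LS(M) - sum(successors on chain A) = 25 - 0 = 25
LS = LF - duration = 25 - 4 = 21
Total float = LS - ES = 21 - 6 = 15

15


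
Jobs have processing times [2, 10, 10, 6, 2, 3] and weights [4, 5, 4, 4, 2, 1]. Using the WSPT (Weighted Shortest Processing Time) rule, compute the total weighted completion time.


Compute p/w ratios and sort ascending (WSPT): [(2, 4), (2, 2), (6, 4), (10, 5), (10, 4), (3, 1)]
Compute weighted completion times:
  Job (p=2,w=4): C=2, w*C=4*2=8
  Job (p=2,w=2): C=4, w*C=2*4=8
  Job (p=6,w=4): C=10, w*C=4*10=40
  Job (p=10,w=5): C=20, w*C=5*20=100
  Job (p=10,w=4): C=30, w*C=4*30=120
  Job (p=3,w=1): C=33, w*C=1*33=33
Total weighted completion time = 309

309


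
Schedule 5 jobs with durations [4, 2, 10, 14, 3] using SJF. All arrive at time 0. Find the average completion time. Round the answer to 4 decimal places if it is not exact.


SJF order (ascending): [2, 3, 4, 10, 14]
Completion times:
  Job 1: burst=2, C=2
  Job 2: burst=3, C=5
  Job 3: burst=4, C=9
  Job 4: burst=10, C=19
  Job 5: burst=14, C=33
Average completion = 68/5 = 13.6

13.6


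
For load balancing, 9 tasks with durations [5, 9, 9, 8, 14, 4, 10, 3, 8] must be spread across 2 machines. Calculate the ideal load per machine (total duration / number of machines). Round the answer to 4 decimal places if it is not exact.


Total processing time = 5 + 9 + 9 + 8 + 14 + 4 + 10 + 3 + 8 = 70
Number of machines = 2
Ideal balanced load = 70 / 2 = 35.0

35.0


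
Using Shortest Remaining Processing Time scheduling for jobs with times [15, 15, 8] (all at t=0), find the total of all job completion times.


Since all jobs arrive at t=0, SRPT equals SPT ordering.
SPT order: [8, 15, 15]
Completion times:
  Job 1: p=8, C=8
  Job 2: p=15, C=23
  Job 3: p=15, C=38
Total completion time = 8 + 23 + 38 = 69

69


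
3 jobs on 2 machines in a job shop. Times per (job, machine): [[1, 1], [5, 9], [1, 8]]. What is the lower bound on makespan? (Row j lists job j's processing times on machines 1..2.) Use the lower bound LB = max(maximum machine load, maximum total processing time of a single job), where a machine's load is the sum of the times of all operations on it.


Machine loads:
  Machine 1: 1 + 5 + 1 = 7
  Machine 2: 1 + 9 + 8 = 18
Max machine load = 18
Job totals:
  Job 1: 2
  Job 2: 14
  Job 3: 9
Max job total = 14
Lower bound = max(18, 14) = 18

18


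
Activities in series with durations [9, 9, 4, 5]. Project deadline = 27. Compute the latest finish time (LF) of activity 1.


LF(activity 1) = deadline - sum of successor durations
Successors: activities 2 through 4 with durations [9, 4, 5]
Sum of successor durations = 18
LF = 27 - 18 = 9

9


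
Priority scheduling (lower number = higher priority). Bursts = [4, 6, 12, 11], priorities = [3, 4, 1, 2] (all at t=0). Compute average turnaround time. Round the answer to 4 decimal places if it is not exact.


Sort by priority (ascending = highest first):
Order: [(1, 12), (2, 11), (3, 4), (4, 6)]
Completion times:
  Priority 1, burst=12, C=12
  Priority 2, burst=11, C=23
  Priority 3, burst=4, C=27
  Priority 4, burst=6, C=33
Average turnaround = 95/4 = 23.75

23.75


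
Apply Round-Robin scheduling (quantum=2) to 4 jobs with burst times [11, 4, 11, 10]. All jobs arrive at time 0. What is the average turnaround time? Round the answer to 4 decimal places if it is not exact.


Time quantum = 2
Execution trace:
  J1 runs 2 units, time = 2
  J2 runs 2 units, time = 4
  J3 runs 2 units, time = 6
  J4 runs 2 units, time = 8
  J1 runs 2 units, time = 10
  J2 runs 2 units, time = 12
  J3 runs 2 units, time = 14
  J4 runs 2 units, time = 16
  J1 runs 2 units, time = 18
  J3 runs 2 units, time = 20
  J4 runs 2 units, time = 22
  J1 runs 2 units, time = 24
  J3 runs 2 units, time = 26
  J4 runs 2 units, time = 28
  J1 runs 2 units, time = 30
  J3 runs 2 units, time = 32
  J4 runs 2 units, time = 34
  J1 runs 1 units, time = 35
  J3 runs 1 units, time = 36
Finish times: [35, 12, 36, 34]
Average turnaround = 117/4 = 29.25

29.25


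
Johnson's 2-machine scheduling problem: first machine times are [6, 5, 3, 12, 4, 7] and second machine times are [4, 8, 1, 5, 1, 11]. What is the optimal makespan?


Apply Johnson's rule:
  Group 1 (a <= b): [(2, 5, 8), (6, 7, 11)]
  Group 2 (a > b): [(4, 12, 5), (1, 6, 4), (3, 3, 1), (5, 4, 1)]
Optimal job order: [2, 6, 4, 1, 3, 5]
Schedule:
  Job 2: M1 done at 5, M2 done at 13
  Job 6: M1 done at 12, M2 done at 24
  Job 4: M1 done at 24, M2 done at 29
  Job 1: M1 done at 30, M2 done at 34
  Job 3: M1 done at 33, M2 done at 35
  Job 5: M1 done at 37, M2 done at 38
Makespan = 38

38


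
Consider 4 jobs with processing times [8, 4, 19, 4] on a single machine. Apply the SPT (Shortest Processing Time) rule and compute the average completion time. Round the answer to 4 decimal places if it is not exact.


Sort jobs by processing time (SPT order): [4, 4, 8, 19]
Compute completion times sequentially:
  Job 1: processing = 4, completes at 4
  Job 2: processing = 4, completes at 8
  Job 3: processing = 8, completes at 16
  Job 4: processing = 19, completes at 35
Sum of completion times = 63
Average completion time = 63/4 = 15.75

15.75


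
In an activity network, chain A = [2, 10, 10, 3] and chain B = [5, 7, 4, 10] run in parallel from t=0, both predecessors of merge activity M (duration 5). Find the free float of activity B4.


ES(B4) = sum of predecessors on chain B = 16
EF(B4) = ES + duration = 16 + 10 = 26
Successor of B4 is M. ES(M) = max(sum(A), sum(B)) = max(25, 26) = 26
Free float = ES(successor) - EF(current) = 26 - 26 = 0

0


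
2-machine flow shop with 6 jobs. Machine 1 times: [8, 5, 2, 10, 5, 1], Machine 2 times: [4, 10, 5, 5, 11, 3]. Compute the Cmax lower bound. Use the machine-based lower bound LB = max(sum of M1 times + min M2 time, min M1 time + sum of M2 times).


LB1 = sum(M1 times) + min(M2 times) = 31 + 3 = 34
LB2 = min(M1 times) + sum(M2 times) = 1 + 38 = 39
Lower bound = max(LB1, LB2) = max(34, 39) = 39

39
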